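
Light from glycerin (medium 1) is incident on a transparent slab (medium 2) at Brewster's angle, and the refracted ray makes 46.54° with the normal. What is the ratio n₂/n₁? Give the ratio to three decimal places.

θ_B + θ_t = 90°, so θ_B = 90° − 46.54° = 43.46°.
tan θ_B = n₂/n₁, so n₂/n₁ = tan 43.46° = 0.948.

n₂/n₁ ≈ 0.948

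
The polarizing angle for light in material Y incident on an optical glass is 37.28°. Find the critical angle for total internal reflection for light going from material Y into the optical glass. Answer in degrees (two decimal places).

n₂/n₁ = tan 37.28° = 0.7612; the critical angle satisfies sin θ_c = n₂/n₁.
θ_c = arcsin(0.7612) = 49.57°.

θ_c ≈ 49.57°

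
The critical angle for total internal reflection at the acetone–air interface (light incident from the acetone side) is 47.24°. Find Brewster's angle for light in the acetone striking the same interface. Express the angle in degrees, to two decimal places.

θ_B ≈ 36.29°

sin θ_c = n₂/n₁, so n₂/n₁ = sin 47.24° = 0.7342.
Brewster: tan θ_B = n₂/n₁ = 0.7342.
θ_B = arctan(0.7342) = 36.29°.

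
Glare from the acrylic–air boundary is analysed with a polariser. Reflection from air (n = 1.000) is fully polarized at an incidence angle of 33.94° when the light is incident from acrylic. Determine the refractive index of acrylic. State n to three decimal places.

Brewster's law: tan θ_B = n₂/n₁ (light incident in acrylic, refracted into air).
n₁ = n₂ / tan θ_B = 1.000 / tan 33.94° = 1.486.

n ≈ 1.486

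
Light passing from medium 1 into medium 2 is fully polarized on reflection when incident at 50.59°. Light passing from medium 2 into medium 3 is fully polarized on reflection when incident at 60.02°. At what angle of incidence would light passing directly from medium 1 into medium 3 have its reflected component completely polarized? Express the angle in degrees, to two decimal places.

Each Brewster angle gives a ratio: n₂/n₁ = tan 50.59° = 1.2170, n₃/n₂ = tan 60.02° = 1.7334.
So n₃/n₁ = (n₂/n₁)(n₃/n₂) = 1.2170 × 1.7334 = 2.1096.
θ_B(1→3) = arctan(2.1096) = 64.64°.

θ_B ≈ 64.64°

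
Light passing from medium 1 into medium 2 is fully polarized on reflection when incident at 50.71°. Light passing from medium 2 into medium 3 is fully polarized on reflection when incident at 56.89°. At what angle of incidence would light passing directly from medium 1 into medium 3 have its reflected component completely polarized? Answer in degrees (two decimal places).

θ_B ≈ 61.92°

Each Brewster angle gives a ratio: n₂/n₁ = tan 50.71° = 1.2222, n₃/n₂ = tan 56.89° = 1.5334.
Multiplying, n₃/n₁ = 1.2222 × 1.5334 = 1.8741, and θ_B(1→3) = arctan 1.8741 = 61.92°.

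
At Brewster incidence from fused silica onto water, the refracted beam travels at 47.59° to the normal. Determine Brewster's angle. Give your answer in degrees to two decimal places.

Brewster's condition makes the reflected and refracted beams perpendicular: θ_B + θ_t = 90°.
θ_B = 90° − 47.59° = 42.41°.

θ_B ≈ 42.41°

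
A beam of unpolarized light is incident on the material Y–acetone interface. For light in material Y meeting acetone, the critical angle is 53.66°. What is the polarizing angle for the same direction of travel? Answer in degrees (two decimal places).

n₂/n₁ = sin θ_c = sin 53.66° = 0.8055.
tan θ_B equals the same ratio, so θ_B = arctan(0.8055) = 38.85°.

θ_B ≈ 38.85°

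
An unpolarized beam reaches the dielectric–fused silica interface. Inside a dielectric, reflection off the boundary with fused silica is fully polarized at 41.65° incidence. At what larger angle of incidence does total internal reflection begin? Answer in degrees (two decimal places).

θ_c ≈ 62.80°

From Brewster, n₂/n₁ = tan θ_B = tan 41.65° = 0.8894.
Then sin θ_c = n₂/n₁ = 0.8894, so θ_c = arcsin 0.8894 = 62.80°.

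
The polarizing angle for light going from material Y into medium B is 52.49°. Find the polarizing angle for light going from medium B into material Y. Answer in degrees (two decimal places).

The two Brewster angles are complementary: θ_B' = 90° − θ_B = 90° − 52.49° = 37.51°.

θ_B' ≈ 37.51°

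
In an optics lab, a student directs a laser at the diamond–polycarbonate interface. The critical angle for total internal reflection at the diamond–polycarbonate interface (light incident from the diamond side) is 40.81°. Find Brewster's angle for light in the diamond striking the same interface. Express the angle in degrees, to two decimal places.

θ_B ≈ 33.17°

At the critical angle sin θ_c = n₂/n₁, giving n₂/n₁ = sin 40.81° = 0.6536.
Then tan θ_B = n₂/n₁ = 0.6536, so θ_B = arctan 0.6536 = 33.17°.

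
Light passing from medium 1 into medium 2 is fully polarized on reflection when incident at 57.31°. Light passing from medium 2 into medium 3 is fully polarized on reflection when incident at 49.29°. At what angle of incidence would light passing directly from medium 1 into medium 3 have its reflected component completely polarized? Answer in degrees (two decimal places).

n₂/n₁ = tan 57.31° = 1.5583 and n₃/n₂ = tan 49.29° = 1.1622.
Multiplying, n₃/n₁ = 1.5583 × 1.1622 = 1.8110, and θ_B(1→3) = arctan 1.8110 = 61.09°.

θ_B ≈ 61.09°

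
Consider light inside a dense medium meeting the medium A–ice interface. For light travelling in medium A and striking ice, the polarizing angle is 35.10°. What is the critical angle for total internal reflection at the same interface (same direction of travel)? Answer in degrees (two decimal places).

θ_c ≈ 44.65°

tan θ_B = n₂/n₁ = tan 35.10° = 0.7028.
Total internal reflection: sin θ_c = n₂/n₁ = 0.7028.
θ_c = arcsin(0.7028) = 44.65°.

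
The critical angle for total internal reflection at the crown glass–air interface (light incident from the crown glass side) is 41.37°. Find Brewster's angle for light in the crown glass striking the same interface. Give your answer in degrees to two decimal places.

θ_B ≈ 33.46°

sin θ_c = n₂/n₁, so n₂/n₁ = sin 41.37° = 0.6609.
Brewster: tan θ_B = n₂/n₁ = 0.6609.
θ_B = arctan(0.6609) = 33.46°.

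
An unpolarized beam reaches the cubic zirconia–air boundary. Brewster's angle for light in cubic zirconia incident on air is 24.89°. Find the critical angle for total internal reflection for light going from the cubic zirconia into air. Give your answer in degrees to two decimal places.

θ_c ≈ 27.64°

n₂/n₁ = tan 24.89° = 0.4640; the critical angle satisfies sin θ_c = n₂/n₁.
θ_c = arcsin(0.4640) = 27.64°.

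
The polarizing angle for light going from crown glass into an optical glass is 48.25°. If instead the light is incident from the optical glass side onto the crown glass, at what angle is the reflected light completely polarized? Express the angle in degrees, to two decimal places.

θ_B' ≈ 41.75°

Reversing the direction swaps n₁ and n₂, so tan θ_B' = 1/tan θ_B and θ_B' = 90° − θ_B.
Hence θ_B' = 90° − 48.25° = 41.75°.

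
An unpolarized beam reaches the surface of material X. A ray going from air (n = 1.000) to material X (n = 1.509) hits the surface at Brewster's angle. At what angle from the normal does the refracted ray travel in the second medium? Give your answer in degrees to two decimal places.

θ_t ≈ 33.53°

First find Brewster's angle: tan θ_B = 1.509/1.000 = 1.5090, giving θ_B = 56.47°.
Since θ_B + θ_t = 90° at Brewster incidence, θ_t = 90° − 56.47° = 33.53°.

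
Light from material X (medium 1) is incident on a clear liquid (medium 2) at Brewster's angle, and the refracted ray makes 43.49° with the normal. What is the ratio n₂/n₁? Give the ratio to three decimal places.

n₂/n₁ ≈ 1.054

At Brewster incidence θ_B = 90° − θ_t = 90° − 43.49° = 46.51°.
tan θ_B = n₂/n₁, so n₂/n₁ = tan 46.51° = 1.054.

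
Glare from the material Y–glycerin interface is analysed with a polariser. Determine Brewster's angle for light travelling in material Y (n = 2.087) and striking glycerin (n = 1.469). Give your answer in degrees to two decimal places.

Brewster's condition: tan θ_B = n₂/n₁ = 1.469/2.087 = 0.7039.
So θ_B = arctan 0.7039 = 35.14°.

θ_B ≈ 35.14°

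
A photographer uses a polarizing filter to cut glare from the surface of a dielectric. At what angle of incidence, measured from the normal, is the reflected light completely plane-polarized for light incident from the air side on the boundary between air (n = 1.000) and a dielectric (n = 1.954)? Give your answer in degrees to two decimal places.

θ_B ≈ 62.90°

The reflected p-component vanishes when tan θ_B = n₂/n₁.
Here n₂/n₁ = 1.954/1.000 = 1.9540, and Brewster's law gives tan θ_B = n₂/n₁.
θ_B = arctan(1.9540) = 62.90°.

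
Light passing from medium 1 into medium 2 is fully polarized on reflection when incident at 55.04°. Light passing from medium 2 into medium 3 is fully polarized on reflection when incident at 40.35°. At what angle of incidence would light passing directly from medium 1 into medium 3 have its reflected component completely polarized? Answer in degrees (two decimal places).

Each Brewster angle gives a ratio: n₂/n₁ = tan 55.04° = 1.4303, n₃/n₂ = tan 40.35° = 0.8496.
Multiplying, n₃/n₁ = 1.4303 × 0.8496 = 1.2151, and θ_B(1→3) = arctan 1.2151 = 50.55°.

θ_B ≈ 50.55°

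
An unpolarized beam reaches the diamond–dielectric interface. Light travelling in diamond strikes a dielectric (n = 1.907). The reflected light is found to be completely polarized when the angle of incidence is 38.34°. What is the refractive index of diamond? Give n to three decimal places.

n ≈ 2.411

At Brewster's angle, tan θ_B = n₂/n₁ with n₁ on the incident side (diamond) and n₂ on the transmitted side (a dielectric).
n₁ = n₂ / tan θ_B = 1.907 / tan 38.34° = 2.411.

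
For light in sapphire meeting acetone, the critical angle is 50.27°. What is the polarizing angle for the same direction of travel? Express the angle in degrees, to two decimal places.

At the critical angle sin θ_c = n₂/n₁, giving n₂/n₁ = sin 50.27° = 0.7691.
Then tan θ_B = n₂/n₁ = 0.7691, so θ_B = arctan 0.7691 = 37.56°.

θ_B ≈ 37.56°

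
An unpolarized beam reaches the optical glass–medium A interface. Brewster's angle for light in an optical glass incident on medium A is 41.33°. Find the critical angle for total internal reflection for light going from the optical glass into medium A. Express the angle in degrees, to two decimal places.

θ_c ≈ 61.58°

tan θ_B = n₂/n₁ = tan 41.33° = 0.8794.
Total internal reflection: sin θ_c = n₂/n₁ = 0.8794.
θ_c = arcsin(0.8794) = 61.58°.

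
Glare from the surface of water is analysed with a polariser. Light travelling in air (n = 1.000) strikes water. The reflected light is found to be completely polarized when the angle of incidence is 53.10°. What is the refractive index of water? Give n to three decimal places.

n ≈ 1.332

Brewster's law: tan θ_B = n₂/n₁ (light incident in air, refracted into water).
n₂ = n₁ tan θ_B = 1.000 × tan 53.10° = 1.332.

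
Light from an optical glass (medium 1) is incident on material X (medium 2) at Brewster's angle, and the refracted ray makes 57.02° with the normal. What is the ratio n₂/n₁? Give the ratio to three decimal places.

n₂/n₁ ≈ 0.649

θ_B + θ_t = 90°, so θ_B = 90° − 57.02° = 32.98°.
tan θ_B = n₂/n₁, so n₂/n₁ = tan 32.98° = 0.649.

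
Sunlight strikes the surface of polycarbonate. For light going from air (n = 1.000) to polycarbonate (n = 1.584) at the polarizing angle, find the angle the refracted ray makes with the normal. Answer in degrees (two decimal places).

θ_t ≈ 32.26°

First find Brewster's angle: tan θ_B = 1.584/1.000 = 1.5840, giving θ_B = 57.74°.
The refracted ray is perpendicular to the reflected ray, so θ_t = 90° − θ_B = 32.26°.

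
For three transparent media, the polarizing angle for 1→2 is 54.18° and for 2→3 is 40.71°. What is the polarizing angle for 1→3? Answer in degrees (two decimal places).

θ_B ≈ 50.01°

n₂/n₁ = tan 54.18° = 1.3855 and n₃/n₂ = tan 40.71° = 0.8604.
n₃/n₁ = 1.1922. Then tan θ_B(1→3) = n₃/n₁, so θ_B(1→3) = arctan(1.1922) = 50.01°.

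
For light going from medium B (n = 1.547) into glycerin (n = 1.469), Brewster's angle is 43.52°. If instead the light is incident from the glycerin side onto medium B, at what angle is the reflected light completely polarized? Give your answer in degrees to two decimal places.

The two Brewster angles are complementary: θ_B' = 90° − θ_B = 90° − 43.52° = 46.48°.

θ_B' ≈ 46.48°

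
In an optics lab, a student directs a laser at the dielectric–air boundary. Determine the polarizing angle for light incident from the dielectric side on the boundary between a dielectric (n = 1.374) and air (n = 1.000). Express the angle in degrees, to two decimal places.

Brewster's condition: tan θ_B = n₂/n₁ = 1.000/1.374 = 0.7278.
θ_B = arctan(0.7278) = 36.05°.

θ_B ≈ 36.05°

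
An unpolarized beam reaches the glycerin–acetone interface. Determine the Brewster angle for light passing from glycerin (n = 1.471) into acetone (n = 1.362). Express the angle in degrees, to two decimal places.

Brewster's condition: tan θ_B = n₂/n₁ = 1.362/1.471 = 0.9259. Taking the arctangent, θ_B = 42.80°.

θ_B ≈ 42.80°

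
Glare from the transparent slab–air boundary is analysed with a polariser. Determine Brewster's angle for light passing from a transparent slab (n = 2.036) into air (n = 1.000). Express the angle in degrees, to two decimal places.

θ_B ≈ 26.16°

Brewster's condition: tan θ_B = n₂/n₁ = 1.000/2.036 = 0.4912.
So θ_B = arctan 0.4912 = 26.16°.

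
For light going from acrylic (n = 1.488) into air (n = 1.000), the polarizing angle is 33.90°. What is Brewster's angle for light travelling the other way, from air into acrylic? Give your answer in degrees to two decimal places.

The two Brewster angles are complementary: θ_B' = 90° − θ_B = 90° − 33.90° = 56.10°.

θ_B' ≈ 56.10°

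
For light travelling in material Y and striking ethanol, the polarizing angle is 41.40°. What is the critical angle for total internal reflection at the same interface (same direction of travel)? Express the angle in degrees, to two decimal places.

From Brewster, n₂/n₁ = tan θ_B = tan 41.40° = 0.8816.
Then sin θ_c = n₂/n₁ = 0.8816, so θ_c = arcsin 0.8816 = 61.84°.

θ_c ≈ 61.84°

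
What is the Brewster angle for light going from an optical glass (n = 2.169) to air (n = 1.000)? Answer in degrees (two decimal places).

At Brewster's angle the reflected and refracted rays are perpendicular, which with Snell's law gives tan θ_B = n₂/n₁.
tan θ_B = n₂/n₁ = 1.000/2.169 = 0.4610. Taking the arctangent, θ_B = 24.75°.

θ_B ≈ 24.75°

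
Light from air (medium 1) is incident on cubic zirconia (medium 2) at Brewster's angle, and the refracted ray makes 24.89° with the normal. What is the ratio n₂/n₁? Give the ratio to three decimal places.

n₂/n₁ ≈ 2.155

θ_B + θ_t = 90°, so θ_B = 90° − 24.89° = 65.11°.
Then n₂/n₁ = tan θ_B = tan 65.11° = 2.155.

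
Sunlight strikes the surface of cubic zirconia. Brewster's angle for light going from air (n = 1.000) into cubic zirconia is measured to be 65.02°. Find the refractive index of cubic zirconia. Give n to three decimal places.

Full polarization of the reflected beam means tan θ_B = n₂/n₁, where n₁ is the incident medium (air).
n₂ = n₁ tan θ_B = 1.000 × tan 65.02° = 2.146.

n ≈ 2.146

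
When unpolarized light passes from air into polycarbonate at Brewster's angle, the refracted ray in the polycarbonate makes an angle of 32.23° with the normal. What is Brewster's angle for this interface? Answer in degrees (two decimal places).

θ_B ≈ 57.77°

Since the reflected and refracted rays are at right angles at the polarizing angle, θ_B + θ_t = 90°.
So θ_B = 90° − θ_t = 90° − 32.23° = 57.77°.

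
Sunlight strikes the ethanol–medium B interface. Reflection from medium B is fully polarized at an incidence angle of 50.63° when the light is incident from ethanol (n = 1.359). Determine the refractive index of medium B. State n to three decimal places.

At the Brewster angle, tan θ_B = n₂/n₁ with n₁ on the incident side (ethanol) and n₂ on the transmitted side (medium B).
n₂ = n₁ tan θ_B = 1.359 × tan 50.63° = 1.656.

n ≈ 1.656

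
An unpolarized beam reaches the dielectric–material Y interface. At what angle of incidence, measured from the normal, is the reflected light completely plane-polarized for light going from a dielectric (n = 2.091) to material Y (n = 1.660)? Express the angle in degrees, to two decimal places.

tan θ_B = n₂/n₁ = 1.660/2.091 = 0.7939.
So θ_B = arctan 0.7939 = 38.45°.

θ_B ≈ 38.45°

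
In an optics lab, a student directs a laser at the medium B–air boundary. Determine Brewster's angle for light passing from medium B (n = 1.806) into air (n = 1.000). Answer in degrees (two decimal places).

tan θ_B = n₂/n₁ = 1.000/1.806 = 0.5537. Taking the arctangent, θ_B = 28.97°.

θ_B ≈ 28.97°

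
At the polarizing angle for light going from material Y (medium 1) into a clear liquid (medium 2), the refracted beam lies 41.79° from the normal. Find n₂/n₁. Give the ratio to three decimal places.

n₂/n₁ ≈ 1.119

θ_B + θ_t = 90°, so θ_B = 90° − 41.79° = 48.21°.
Then n₂/n₁ = tan θ_B = tan 48.21° = 1.119.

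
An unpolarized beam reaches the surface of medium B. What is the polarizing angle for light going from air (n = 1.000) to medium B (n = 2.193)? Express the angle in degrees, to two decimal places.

θ_B ≈ 65.49°

At Brewster's angle the reflected and refracted rays are perpendicular, which with Snell's law gives tan θ_B = n₂/n₁.
Here n₂/n₁ = 2.193/1.000 = 2.1930, and Brewster's law gives tan θ_B = n₂/n₁. Taking the arctangent, θ_B = 65.49°.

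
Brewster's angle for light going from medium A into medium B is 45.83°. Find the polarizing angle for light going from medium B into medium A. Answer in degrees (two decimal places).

tan θ_B' = n₁/n₂ = 1/tan θ_B, so θ_B' = 90° − θ_B.
θ_B' = 90° − 45.83° = 44.17°.

θ_B' ≈ 44.17°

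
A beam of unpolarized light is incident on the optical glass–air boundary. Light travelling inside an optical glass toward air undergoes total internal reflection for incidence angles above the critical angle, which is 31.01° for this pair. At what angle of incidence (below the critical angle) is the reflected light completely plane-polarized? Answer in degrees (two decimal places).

sin θ_c = n₂/n₁, so n₂/n₁ = sin 31.01° = 0.5152.
Brewster: tan θ_B = n₂/n₁ = 0.5152.
θ_B = arctan(0.5152) = 27.26°.

θ_B ≈ 27.26°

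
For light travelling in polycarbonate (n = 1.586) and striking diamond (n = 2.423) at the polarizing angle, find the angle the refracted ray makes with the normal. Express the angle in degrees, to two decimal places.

θ_t ≈ 33.21°

θ_B = arctan(n₂/n₁) = arctan(2.423/1.586) = 56.79°.
The refracted ray is perpendicular to the reflected ray, so θ_t = 90° − θ_B = 33.21°.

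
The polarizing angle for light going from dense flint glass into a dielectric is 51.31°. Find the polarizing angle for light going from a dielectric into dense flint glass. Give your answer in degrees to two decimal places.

θ_B' ≈ 38.69°

Reversing the direction swaps n₁ and n₂, so tan θ_B' = 1/tan θ_B and θ_B' = 90° − θ_B.
Hence θ_B' = 90° − 51.31° = 38.69°.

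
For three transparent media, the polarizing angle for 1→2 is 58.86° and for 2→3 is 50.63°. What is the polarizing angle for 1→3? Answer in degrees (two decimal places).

Each Brewster angle gives a ratio: n₂/n₁ = tan 58.86° = 1.6551, n₃/n₂ = tan 50.63° = 1.2187.
So n₃/n₁ = (n₂/n₁)(n₃/n₂) = 1.6551 × 1.2187 = 2.0171.
θ_B(1→3) = arctan(2.0171) = 63.63°.

θ_B ≈ 63.63°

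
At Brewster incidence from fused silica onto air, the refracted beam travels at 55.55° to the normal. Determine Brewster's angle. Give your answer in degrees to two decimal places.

At Brewster's angle the reflected and refracted rays are perpendicular, so θ_B + θ_t = 90°.
θ_B = 90° − 55.55° = 34.45°.

θ_B ≈ 34.45°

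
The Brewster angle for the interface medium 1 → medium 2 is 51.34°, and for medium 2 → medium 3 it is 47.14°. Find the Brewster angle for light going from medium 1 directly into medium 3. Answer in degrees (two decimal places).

Each Brewster angle gives a ratio: n₂/n₁ = tan 51.34° = 1.2500, n₃/n₂ = tan 47.14° = 1.0776.
n₃/n₁ = 1.3470. Then tan θ_B(1→3) = n₃/n₁, so θ_B(1→3) = arctan(1.3470) = 53.41°.

θ_B ≈ 53.41°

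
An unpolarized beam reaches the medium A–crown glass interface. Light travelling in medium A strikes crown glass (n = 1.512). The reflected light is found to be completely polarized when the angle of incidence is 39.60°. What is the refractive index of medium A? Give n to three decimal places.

Brewster's law: tan θ_B = n₂/n₁ (light incident in medium A, refracted into crown glass).
n₁ = n₂ / tan θ_B = 1.512 / tan 39.60° = 1.828.

n ≈ 1.828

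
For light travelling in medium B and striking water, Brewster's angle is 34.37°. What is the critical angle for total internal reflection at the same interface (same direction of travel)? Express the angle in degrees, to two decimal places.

θ_c ≈ 43.15°

tan θ_B = n₂/n₁ = tan 34.37° = 0.6839.
Total internal reflection: sin θ_c = n₂/n₁ = 0.6839.
θ_c = arcsin(0.6839) = 43.15°.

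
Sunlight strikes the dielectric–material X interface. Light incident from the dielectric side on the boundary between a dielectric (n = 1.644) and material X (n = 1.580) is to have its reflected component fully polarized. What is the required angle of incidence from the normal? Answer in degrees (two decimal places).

θ_B ≈ 43.86°

Here n₂/n₁ = 1.580/1.644 = 0.9611, and Brewster's law gives tan θ_B = n₂/n₁.
θ_B = arctan(0.9611) = 43.86°.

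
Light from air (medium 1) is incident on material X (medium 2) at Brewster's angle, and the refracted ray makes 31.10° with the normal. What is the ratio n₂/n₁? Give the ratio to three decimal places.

At Brewster incidence θ_B = 90° − θ_t = 90° − 31.10° = 58.90°.
Then n₂/n₁ = tan θ_B = tan 58.90° = 1.658.

n₂/n₁ ≈ 1.658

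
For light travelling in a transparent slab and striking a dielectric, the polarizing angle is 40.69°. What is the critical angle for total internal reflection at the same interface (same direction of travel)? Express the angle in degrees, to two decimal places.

θ_c ≈ 59.30°

n₂/n₁ = tan 40.69° = 0.8598; the critical angle satisfies sin θ_c = n₂/n₁.
θ_c = arcsin(0.8598) = 59.30°.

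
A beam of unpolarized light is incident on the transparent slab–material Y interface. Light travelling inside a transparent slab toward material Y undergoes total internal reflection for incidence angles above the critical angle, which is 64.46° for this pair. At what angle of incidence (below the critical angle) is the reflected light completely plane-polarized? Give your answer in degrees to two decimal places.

θ_B ≈ 42.06°

n₂/n₁ = sin θ_c = sin 64.46° = 0.9023.
tan θ_B equals the same ratio, so θ_B = arctan(0.9023) = 42.06°.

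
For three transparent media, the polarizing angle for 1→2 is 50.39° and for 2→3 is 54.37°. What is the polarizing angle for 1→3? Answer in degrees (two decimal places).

θ_B ≈ 59.33°

tan θ_B(1→2) = n₂/n₁ = tan 50.39° = 1.2084.
tan θ_B(2→3) = n₃/n₂ = tan 54.37° = 1.3952.
n₃/n₁ = 1.6860. Then tan θ_B(1→3) = n₃/n₁, so θ_B(1→3) = arctan(1.6860) = 59.33°.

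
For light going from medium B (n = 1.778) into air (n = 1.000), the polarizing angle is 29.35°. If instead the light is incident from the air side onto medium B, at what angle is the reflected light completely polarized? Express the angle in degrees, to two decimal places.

θ_B' ≈ 60.65°

The two Brewster angles are complementary: θ_B' = 90° − θ_B = 90° − 29.35° = 60.65°.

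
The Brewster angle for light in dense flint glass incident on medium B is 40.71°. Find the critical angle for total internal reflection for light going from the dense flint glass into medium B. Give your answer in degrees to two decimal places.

tan θ_B = n₂/n₁ = tan 40.71° = 0.8604.
Total internal reflection: sin θ_c = n₂/n₁ = 0.8604.
θ_c = arcsin(0.8604) = 59.37°.

θ_c ≈ 59.37°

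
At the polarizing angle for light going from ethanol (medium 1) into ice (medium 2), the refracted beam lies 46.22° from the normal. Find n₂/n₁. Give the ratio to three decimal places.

θ_B + θ_t = 90°, so θ_B = 90° − 46.22° = 43.78°.
tan θ_B = n₂/n₁, so n₂/n₁ = tan 43.78° = 0.958.

n₂/n₁ ≈ 0.958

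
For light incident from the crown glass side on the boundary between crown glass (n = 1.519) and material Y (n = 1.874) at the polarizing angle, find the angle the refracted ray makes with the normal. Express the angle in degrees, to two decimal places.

tan θ_B = n₂/n₁ = 1.874/1.519 = 1.2337, so θ_B = 50.97°.
At Brewster's angle the reflected and refracted rays are perpendicular, so θ_t = 90° − θ_B = 90° − 50.97° = 39.03°.

θ_t ≈ 39.03°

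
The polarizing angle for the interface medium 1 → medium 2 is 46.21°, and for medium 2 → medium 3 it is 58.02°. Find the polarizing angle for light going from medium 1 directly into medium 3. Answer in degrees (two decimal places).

θ_B ≈ 59.10°

n₂/n₁ = tan 46.21° = 1.0432 and n₃/n₂ = tan 58.02° = 1.6016.
n₃/n₁ = 1.6707. Then tan θ_B(1→3) = n₃/n₁, so θ_B(1→3) = arctan(1.6707) = 59.10°.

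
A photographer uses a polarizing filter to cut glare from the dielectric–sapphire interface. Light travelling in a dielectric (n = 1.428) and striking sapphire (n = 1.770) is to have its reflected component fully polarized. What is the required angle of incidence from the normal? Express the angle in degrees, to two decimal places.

Brewster's condition: tan θ_B = n₂/n₁ = 1.770/1.428 = 1.2395.
θ_B = arctan(1.2395) = 51.10°.

θ_B ≈ 51.10°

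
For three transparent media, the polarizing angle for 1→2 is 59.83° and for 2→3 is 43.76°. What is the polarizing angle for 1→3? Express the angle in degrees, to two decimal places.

θ_B ≈ 58.74°

Each Brewster angle gives a ratio: n₂/n₁ = tan 59.83° = 1.7202, n₃/n₂ = tan 43.76° = 0.9576.
So n₃/n₁ = (n₂/n₁)(n₃/n₂) = 1.7202 × 0.9576 = 1.6474.
θ_B(1→3) = arctan(1.6474) = 58.74°.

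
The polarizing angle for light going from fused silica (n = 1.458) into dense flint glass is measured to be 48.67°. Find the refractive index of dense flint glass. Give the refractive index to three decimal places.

n ≈ 1.658

Brewster's law: tan θ_B = n₂/n₁ (light incident in fused silica, refracted into dense flint glass).
n₂ = n₁ tan θ_B = 1.458 × tan 48.67° = 1.658.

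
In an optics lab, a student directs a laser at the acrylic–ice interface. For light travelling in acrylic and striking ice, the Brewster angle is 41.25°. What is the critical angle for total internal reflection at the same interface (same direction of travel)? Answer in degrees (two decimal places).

From Brewster, n₂/n₁ = tan θ_B = tan 41.25° = 0.8770.
Then sin θ_c = n₂/n₁ = 0.8770, so θ_c = arcsin 0.8770 = 61.28°.

θ_c ≈ 61.28°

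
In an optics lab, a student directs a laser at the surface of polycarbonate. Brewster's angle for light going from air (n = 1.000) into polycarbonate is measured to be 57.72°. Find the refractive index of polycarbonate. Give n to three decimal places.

At Brewster's angle, tan θ_B = n₂/n₁ with n₁ on the incident side (air) and n₂ on the transmitted side (polycarbonate).
n₂ = n₁ tan θ_B = 1.000 × tan 57.72° = 1.583.

n ≈ 1.583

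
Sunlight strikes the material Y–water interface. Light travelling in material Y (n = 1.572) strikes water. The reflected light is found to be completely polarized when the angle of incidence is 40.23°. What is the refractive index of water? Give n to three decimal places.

Full polarization of the reflected beam means tan θ_B = n₂/n₁, where n₁ is the incident medium (material Y).
n₂ = n₁ tan θ_B = 1.572 × tan 40.23° = 1.330.

n ≈ 1.330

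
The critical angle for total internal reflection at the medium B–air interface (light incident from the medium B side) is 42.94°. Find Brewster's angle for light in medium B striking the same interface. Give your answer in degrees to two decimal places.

θ_B ≈ 34.26°

sin θ_c = n₂/n₁, so n₂/n₁ = sin 42.94° = 0.6812.
Brewster: tan θ_B = n₂/n₁ = 0.6812.
θ_B = arctan(0.6812) = 34.26°.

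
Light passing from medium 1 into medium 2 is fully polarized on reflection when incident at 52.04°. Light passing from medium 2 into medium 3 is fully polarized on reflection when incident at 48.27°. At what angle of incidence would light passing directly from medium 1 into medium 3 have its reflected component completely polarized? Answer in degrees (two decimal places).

θ_B ≈ 55.17°

n₂/n₁ = tan 52.04° = 1.2818 and n₃/n₂ = tan 48.27° = 1.1212.
So n₃/n₁ = (n₂/n₁)(n₃/n₂) = 1.2818 × 1.1212 = 1.4371.
θ_B(1→3) = arctan(1.4371) = 55.17°.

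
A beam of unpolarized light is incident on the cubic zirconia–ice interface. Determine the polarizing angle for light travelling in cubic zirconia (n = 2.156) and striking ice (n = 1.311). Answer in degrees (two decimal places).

Brewster's condition: tan θ_B = n₂/n₁ = 1.311/2.156 = 0.6081.
So θ_B = arctan 0.6081 = 31.30°.

θ_B ≈ 31.30°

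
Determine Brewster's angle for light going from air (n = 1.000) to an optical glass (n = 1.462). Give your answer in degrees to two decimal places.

θ_B ≈ 55.63°

tan θ_B = n₂/n₁ = 1.462/1.000 = 1.4620. Taking the arctangent, θ_B = 55.63°.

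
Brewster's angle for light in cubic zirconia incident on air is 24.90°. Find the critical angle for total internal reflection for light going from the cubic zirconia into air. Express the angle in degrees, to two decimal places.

θ_c ≈ 27.66°

n₂/n₁ = tan 24.90° = 0.4642; the critical angle satisfies sin θ_c = n₂/n₁.
θ_c = arcsin(0.4642) = 27.66°.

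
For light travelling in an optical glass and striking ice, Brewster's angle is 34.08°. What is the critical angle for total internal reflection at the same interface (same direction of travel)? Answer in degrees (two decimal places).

n₂/n₁ = tan 34.08° = 0.6765; the critical angle satisfies sin θ_c = n₂/n₁.
θ_c = arcsin(0.6765) = 42.57°.

θ_c ≈ 42.57°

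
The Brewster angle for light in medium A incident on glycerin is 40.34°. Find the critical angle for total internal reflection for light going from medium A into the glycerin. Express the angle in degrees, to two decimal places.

tan θ_B = n₂/n₁ = tan 40.34° = 0.8493.
Total internal reflection: sin θ_c = n₂/n₁ = 0.8493.
θ_c = arcsin(0.8493) = 58.13°.

θ_c ≈ 58.13°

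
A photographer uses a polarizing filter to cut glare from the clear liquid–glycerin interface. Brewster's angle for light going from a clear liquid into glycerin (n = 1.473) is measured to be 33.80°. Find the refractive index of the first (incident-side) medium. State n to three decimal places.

n ≈ 2.200

Brewster's law: tan θ_B = n₂/n₁ (light incident in a clear liquid, refracted into glycerin).
n₁ = n₂ / tan θ_B = 1.473 / tan 33.80° = 2.200.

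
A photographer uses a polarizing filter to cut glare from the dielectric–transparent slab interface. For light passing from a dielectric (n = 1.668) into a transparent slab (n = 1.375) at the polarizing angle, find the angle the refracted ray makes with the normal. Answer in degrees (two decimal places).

θ_t ≈ 50.50°

First find Brewster's angle: tan θ_B = 1.375/1.668 = 0.8243, giving θ_B = 39.50°.
The refracted ray is perpendicular to the reflected ray, so θ_t = 90° − θ_B = 50.50°.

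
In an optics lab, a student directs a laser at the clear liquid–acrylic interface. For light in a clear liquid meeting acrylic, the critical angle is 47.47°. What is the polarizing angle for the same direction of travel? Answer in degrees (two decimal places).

n₂/n₁ = sin θ_c = sin 47.47° = 0.7369.
tan θ_B equals the same ratio, so θ_B = arctan(0.7369) = 36.39°.

θ_B ≈ 36.39°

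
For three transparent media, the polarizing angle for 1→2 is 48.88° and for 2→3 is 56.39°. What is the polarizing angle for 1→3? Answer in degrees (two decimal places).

θ_B ≈ 59.88°

tan θ_B(1→2) = n₂/n₁ = tan 48.88° = 1.1455.
tan θ_B(2→3) = n₃/n₂ = tan 56.39° = 1.5046.
Multiplying, n₃/n₁ = 1.1455 × 1.5046 = 1.7235, and θ_B(1→3) = arctan 1.7235 = 59.88°.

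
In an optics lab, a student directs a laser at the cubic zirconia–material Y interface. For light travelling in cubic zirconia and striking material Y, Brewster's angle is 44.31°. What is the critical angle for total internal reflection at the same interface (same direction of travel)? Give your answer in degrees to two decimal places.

From Brewster, n₂/n₁ = tan θ_B = tan 44.31° = 0.9762.
Then sin θ_c = n₂/n₁ = 0.9762, so θ_c = arcsin 0.9762 = 77.47°.

θ_c ≈ 77.47°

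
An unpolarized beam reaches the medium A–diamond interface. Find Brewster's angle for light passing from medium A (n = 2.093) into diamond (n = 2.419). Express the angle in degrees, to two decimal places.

tan θ_B = n₂/n₁ = 2.419/2.093 = 1.1558.
θ_B = arctan(1.1558) = 49.13°.

θ_B ≈ 49.13°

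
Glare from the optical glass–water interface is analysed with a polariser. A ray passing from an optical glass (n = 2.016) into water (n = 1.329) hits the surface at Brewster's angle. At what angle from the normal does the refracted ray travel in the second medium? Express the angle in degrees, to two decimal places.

θ_t ≈ 56.61°

tan θ_B = n₂/n₁ = 1.329/2.016 = 0.6592, so θ_B = 33.39°.
At Brewster's angle the reflected and refracted rays are perpendicular, so θ_t = 90° − θ_B = 90° − 33.39° = 56.61°.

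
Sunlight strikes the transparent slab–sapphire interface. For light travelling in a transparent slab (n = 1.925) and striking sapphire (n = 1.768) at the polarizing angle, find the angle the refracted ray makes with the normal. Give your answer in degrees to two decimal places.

θ_t ≈ 47.43°

tan θ_B = n₂/n₁ = 1.768/1.925 = 0.9184, so θ_B = 42.57°.
The refracted ray is perpendicular to the reflected ray, so θ_t = 90° − θ_B = 47.43°.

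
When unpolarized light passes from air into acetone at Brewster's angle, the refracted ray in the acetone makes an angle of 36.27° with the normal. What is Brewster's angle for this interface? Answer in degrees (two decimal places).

θ_B ≈ 53.73°

Brewster's condition makes the reflected and refracted beams perpendicular: θ_B + θ_t = 90°.
So θ_B = 90° − θ_t = 90° − 36.27° = 53.73°.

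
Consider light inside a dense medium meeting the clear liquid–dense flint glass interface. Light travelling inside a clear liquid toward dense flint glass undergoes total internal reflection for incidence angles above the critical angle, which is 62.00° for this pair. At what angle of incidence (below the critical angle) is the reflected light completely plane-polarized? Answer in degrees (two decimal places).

θ_B ≈ 41.44°

At the critical angle sin θ_c = n₂/n₁, giving n₂/n₁ = sin 62.00° = 0.8829.
Then tan θ_B = n₂/n₁ = 0.8829, so θ_B = arctan 0.8829 = 41.44°.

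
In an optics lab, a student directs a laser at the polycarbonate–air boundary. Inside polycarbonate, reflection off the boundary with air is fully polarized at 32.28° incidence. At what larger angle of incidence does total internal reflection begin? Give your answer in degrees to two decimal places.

θ_c ≈ 39.17°

From Brewster, n₂/n₁ = tan θ_B = tan 32.28° = 0.6317.
Then sin θ_c = n₂/n₁ = 0.6317, so θ_c = arcsin 0.6317 = 39.17°.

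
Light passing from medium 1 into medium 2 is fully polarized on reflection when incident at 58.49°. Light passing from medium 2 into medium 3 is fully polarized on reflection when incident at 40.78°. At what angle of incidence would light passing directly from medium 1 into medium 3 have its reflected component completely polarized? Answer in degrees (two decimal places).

Each Brewster angle gives a ratio: n₂/n₁ = tan 58.49° = 1.6312, n₃/n₂ = tan 40.78° = 0.8626.
Multiplying, n₃/n₁ = 1.6312 × 0.8626 = 1.4070, and θ_B(1→3) = arctan 1.4070 = 54.60°.

θ_B ≈ 54.60°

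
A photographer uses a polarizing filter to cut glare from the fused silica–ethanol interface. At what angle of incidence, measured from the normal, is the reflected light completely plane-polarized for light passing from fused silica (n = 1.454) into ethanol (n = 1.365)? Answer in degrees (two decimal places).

θ_B ≈ 43.19°

At Brewster's angle the reflected and refracted rays are perpendicular, which with Snell's law gives tan θ_B = n₂/n₁.
Here n₂/n₁ = 1.365/1.454 = 0.9388, and Brewster's law gives tan θ_B = n₂/n₁.
θ_B = arctan(0.9388) = 43.19°.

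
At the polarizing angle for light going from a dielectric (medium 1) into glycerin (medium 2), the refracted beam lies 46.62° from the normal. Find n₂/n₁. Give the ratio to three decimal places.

n₂/n₁ ≈ 0.945

θ_B + θ_t = 90°, so θ_B = 90° − 46.62° = 43.38°.
Then n₂/n₁ = tan θ_B = tan 43.38° = 0.945.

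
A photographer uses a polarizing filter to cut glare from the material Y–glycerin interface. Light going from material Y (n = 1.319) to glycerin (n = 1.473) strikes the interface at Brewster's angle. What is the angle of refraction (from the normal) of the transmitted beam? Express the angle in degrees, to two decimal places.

First find Brewster's angle: tan θ_B = 1.473/1.319 = 1.1168, giving θ_B = 48.16°.
At Brewster's angle the reflected and refracted rays are perpendicular, so θ_t = 90° − θ_B = 90° − 48.16° = 41.84°.

θ_t ≈ 41.84°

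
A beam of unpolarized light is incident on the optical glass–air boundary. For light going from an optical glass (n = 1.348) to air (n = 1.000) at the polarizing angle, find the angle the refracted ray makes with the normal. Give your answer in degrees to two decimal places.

First find Brewster's angle: tan θ_B = 1.000/1.348 = 0.7418, giving θ_B = 36.57°.
At Brewster's angle the reflected and refracted rays are perpendicular, so θ_t = 90° − θ_B = 90° − 36.57° = 53.43°.

θ_t ≈ 53.43°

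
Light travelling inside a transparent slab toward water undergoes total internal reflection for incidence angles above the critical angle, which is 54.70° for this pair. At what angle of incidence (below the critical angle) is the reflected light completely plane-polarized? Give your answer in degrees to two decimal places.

At the critical angle sin θ_c = n₂/n₁, giving n₂/n₁ = sin 54.70° = 0.8161.
Then tan θ_B = n₂/n₁ = 0.8161, so θ_B = arctan 0.8161 = 39.22°.

θ_B ≈ 39.22°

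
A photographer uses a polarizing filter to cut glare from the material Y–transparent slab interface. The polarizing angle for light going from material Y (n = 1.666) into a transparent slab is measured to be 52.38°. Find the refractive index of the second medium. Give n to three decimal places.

n ≈ 2.162

Brewster's law: tan θ_B = n₂/n₁ (light incident in material Y, refracted into a transparent slab).
n₂ = n₁ tan θ_B = 1.666 × tan 52.38° = 2.162.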